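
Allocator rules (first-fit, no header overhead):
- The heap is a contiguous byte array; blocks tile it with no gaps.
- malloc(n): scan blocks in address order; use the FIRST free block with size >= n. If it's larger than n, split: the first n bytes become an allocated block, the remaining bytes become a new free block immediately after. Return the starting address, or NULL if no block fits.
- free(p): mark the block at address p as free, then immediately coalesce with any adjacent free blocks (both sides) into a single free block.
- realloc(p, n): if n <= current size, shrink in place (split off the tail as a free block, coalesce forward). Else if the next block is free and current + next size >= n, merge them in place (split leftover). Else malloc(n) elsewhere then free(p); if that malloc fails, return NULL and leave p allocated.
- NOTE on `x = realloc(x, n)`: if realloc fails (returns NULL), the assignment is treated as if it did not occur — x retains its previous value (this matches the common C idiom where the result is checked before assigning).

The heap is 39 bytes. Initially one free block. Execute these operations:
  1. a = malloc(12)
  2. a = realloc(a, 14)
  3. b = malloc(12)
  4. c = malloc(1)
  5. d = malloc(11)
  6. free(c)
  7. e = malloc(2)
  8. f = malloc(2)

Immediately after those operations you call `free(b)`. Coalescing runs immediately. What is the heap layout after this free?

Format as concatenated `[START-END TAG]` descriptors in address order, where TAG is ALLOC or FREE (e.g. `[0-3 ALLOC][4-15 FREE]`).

Answer: [0-13 ALLOC][14-26 FREE][27-37 ALLOC][38-38 FREE]

Derivation:
Op 1: a = malloc(12) -> a = 0; heap: [0-11 ALLOC][12-38 FREE]
Op 2: a = realloc(a, 14) -> a = 0; heap: [0-13 ALLOC][14-38 FREE]
Op 3: b = malloc(12) -> b = 14; heap: [0-13 ALLOC][14-25 ALLOC][26-38 FREE]
Op 4: c = malloc(1) -> c = 26; heap: [0-13 ALLOC][14-25 ALLOC][26-26 ALLOC][27-38 FREE]
Op 5: d = malloc(11) -> d = 27; heap: [0-13 ALLOC][14-25 ALLOC][26-26 ALLOC][27-37 ALLOC][38-38 FREE]
Op 6: free(c) -> (freed c); heap: [0-13 ALLOC][14-25 ALLOC][26-26 FREE][27-37 ALLOC][38-38 FREE]
Op 7: e = malloc(2) -> e = NULL; heap: [0-13 ALLOC][14-25 ALLOC][26-26 FREE][27-37 ALLOC][38-38 FREE]
Op 8: f = malloc(2) -> f = NULL; heap: [0-13 ALLOC][14-25 ALLOC][26-26 FREE][27-37 ALLOC][38-38 FREE]
free(b): b = 14 -> block [14-25 ALLOC]; mark free, coalesce with adjacent free neighbors -> [0-13 ALLOC][14-26 FREE][27-37 ALLOC][38-38 FREE]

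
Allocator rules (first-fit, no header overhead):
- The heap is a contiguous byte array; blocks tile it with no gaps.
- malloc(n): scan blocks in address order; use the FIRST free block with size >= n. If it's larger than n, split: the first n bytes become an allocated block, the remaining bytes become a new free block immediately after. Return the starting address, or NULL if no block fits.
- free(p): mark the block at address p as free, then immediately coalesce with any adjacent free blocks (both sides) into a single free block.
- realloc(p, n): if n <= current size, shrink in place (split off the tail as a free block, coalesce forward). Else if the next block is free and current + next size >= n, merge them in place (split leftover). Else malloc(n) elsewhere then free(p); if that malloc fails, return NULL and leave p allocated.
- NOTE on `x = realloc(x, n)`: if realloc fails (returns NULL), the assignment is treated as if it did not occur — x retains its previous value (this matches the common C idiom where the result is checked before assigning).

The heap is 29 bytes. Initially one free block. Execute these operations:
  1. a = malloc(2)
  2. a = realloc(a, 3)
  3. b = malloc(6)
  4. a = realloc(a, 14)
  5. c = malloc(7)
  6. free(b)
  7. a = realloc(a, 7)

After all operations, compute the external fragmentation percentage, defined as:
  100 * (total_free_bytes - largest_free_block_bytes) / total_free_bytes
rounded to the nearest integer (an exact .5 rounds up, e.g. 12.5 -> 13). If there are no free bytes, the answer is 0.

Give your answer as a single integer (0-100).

Op 1: a = malloc(2) -> a = 0; heap: [0-1 ALLOC][2-28 FREE]
Op 2: a = realloc(a, 3) -> a = 0; heap: [0-2 ALLOC][3-28 FREE]
Op 3: b = malloc(6) -> b = 3; heap: [0-2 ALLOC][3-8 ALLOC][9-28 FREE]
Op 4: a = realloc(a, 14) -> a = 9; heap: [0-2 FREE][3-8 ALLOC][9-22 ALLOC][23-28 FREE]
Op 5: c = malloc(7) -> c = NULL; heap: [0-2 FREE][3-8 ALLOC][9-22 ALLOC][23-28 FREE]
Op 6: free(b) -> (freed b); heap: [0-8 FREE][9-22 ALLOC][23-28 FREE]
Op 7: a = realloc(a, 7) -> a = 9; heap: [0-8 FREE][9-15 ALLOC][16-28 FREE]
Free blocks: [9 13] total_free=22 largest=13 -> 100*(22-13)/22 = 900/22 ≈ 40.909 -> rounds to 41

Answer: 41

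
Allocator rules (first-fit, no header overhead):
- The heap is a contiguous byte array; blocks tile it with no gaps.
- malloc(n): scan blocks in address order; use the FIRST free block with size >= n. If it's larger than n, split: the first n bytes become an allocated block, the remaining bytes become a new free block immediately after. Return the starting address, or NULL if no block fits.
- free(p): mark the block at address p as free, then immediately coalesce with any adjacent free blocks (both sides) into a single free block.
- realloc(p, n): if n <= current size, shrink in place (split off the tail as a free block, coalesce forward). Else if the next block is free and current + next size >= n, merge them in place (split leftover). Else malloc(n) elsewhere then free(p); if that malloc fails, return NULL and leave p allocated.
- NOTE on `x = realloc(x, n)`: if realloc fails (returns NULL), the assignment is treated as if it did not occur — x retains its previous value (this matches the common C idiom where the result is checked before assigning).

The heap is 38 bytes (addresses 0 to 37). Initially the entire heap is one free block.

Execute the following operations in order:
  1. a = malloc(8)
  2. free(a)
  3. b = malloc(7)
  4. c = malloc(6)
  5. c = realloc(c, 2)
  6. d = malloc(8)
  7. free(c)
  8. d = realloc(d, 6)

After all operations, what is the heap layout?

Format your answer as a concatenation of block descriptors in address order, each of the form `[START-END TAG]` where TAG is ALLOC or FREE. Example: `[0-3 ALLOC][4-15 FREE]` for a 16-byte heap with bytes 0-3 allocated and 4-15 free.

Answer: [0-6 ALLOC][7-8 FREE][9-14 ALLOC][15-37 FREE]

Derivation:
Op 1: a = malloc(8) -> a = 0; heap: [0-7 ALLOC][8-37 FREE]
Op 2: free(a) -> (freed a); heap: [0-37 FREE]
Op 3: b = malloc(7) -> b = 0; heap: [0-6 ALLOC][7-37 FREE]
Op 4: c = malloc(6) -> c = 7; heap: [0-6 ALLOC][7-12 ALLOC][13-37 FREE]
Op 5: c = realloc(c, 2) -> c = 7; heap: [0-6 ALLOC][7-8 ALLOC][9-37 FREE]
Op 6: d = malloc(8) -> d = 9; heap: [0-6 ALLOC][7-8 ALLOC][9-16 ALLOC][17-37 FREE]
Op 7: free(c) -> (freed c); heap: [0-6 ALLOC][7-8 FREE][9-16 ALLOC][17-37 FREE]
Op 8: d = realloc(d, 6) -> d = 9; heap: [0-6 ALLOC][7-8 FREE][9-14 ALLOC][15-37 FREE]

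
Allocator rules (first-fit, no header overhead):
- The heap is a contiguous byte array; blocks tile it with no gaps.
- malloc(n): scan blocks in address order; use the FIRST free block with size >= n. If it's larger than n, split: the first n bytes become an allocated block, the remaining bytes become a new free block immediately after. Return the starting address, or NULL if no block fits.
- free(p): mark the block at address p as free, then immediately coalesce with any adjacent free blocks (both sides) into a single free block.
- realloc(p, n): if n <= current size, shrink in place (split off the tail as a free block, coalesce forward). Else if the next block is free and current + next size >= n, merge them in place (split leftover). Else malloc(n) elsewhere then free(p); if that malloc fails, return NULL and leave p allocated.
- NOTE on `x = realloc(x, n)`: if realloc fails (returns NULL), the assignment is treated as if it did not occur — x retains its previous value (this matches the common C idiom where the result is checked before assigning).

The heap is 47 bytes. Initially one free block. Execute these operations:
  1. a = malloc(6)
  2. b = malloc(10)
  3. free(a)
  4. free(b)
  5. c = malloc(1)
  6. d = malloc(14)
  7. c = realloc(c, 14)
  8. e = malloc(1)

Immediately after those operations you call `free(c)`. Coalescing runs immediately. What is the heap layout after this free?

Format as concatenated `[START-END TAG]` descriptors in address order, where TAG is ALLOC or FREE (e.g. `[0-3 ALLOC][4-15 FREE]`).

Op 1: a = malloc(6) -> a = 0; heap: [0-5 ALLOC][6-46 FREE]
Op 2: b = malloc(10) -> b = 6; heap: [0-5 ALLOC][6-15 ALLOC][16-46 FREE]
Op 3: free(a) -> (freed a); heap: [0-5 FREE][6-15 ALLOC][16-46 FREE]
Op 4: free(b) -> (freed b); heap: [0-46 FREE]
Op 5: c = malloc(1) -> c = 0; heap: [0-0 ALLOC][1-46 FREE]
Op 6: d = malloc(14) -> d = 1; heap: [0-0 ALLOC][1-14 ALLOC][15-46 FREE]
Op 7: c = realloc(c, 14) -> c = 15; heap: [0-0 FREE][1-14 ALLOC][15-28 ALLOC][29-46 FREE]
Op 8: e = malloc(1) -> e = 0; heap: [0-0 ALLOC][1-14 ALLOC][15-28 ALLOC][29-46 FREE]
free(c): c = 15 -> block [15-28 ALLOC]; mark free, coalesce with adjacent free neighbors -> [0-0 ALLOC][1-14 ALLOC][15-46 FREE]

Answer: [0-0 ALLOC][1-14 ALLOC][15-46 FREE]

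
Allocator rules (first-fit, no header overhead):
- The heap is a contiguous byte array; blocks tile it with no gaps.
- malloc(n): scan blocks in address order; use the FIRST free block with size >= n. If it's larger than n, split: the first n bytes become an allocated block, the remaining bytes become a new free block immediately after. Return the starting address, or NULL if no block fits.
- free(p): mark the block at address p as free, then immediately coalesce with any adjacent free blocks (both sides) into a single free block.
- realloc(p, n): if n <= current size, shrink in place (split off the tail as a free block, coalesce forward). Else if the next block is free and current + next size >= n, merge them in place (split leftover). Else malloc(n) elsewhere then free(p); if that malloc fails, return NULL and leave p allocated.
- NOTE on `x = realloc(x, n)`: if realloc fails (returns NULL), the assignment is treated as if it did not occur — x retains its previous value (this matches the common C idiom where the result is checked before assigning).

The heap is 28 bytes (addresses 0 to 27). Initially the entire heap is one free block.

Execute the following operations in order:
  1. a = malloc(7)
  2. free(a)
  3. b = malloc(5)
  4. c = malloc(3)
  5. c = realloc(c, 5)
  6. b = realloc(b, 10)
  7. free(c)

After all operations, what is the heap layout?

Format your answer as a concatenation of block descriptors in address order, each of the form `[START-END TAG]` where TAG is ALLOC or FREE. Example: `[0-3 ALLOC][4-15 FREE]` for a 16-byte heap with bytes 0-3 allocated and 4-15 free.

Op 1: a = malloc(7) -> a = 0; heap: [0-6 ALLOC][7-27 FREE]
Op 2: free(a) -> (freed a); heap: [0-27 FREE]
Op 3: b = malloc(5) -> b = 0; heap: [0-4 ALLOC][5-27 FREE]
Op 4: c = malloc(3) -> c = 5; heap: [0-4 ALLOC][5-7 ALLOC][8-27 FREE]
Op 5: c = realloc(c, 5) -> c = 5; heap: [0-4 ALLOC][5-9 ALLOC][10-27 FREE]
Op 6: b = realloc(b, 10) -> b = 10; heap: [0-4 FREE][5-9 ALLOC][10-19 ALLOC][20-27 FREE]
Op 7: free(c) -> (freed c); heap: [0-9 FREE][10-19 ALLOC][20-27 FREE]

Answer: [0-9 FREE][10-19 ALLOC][20-27 FREE]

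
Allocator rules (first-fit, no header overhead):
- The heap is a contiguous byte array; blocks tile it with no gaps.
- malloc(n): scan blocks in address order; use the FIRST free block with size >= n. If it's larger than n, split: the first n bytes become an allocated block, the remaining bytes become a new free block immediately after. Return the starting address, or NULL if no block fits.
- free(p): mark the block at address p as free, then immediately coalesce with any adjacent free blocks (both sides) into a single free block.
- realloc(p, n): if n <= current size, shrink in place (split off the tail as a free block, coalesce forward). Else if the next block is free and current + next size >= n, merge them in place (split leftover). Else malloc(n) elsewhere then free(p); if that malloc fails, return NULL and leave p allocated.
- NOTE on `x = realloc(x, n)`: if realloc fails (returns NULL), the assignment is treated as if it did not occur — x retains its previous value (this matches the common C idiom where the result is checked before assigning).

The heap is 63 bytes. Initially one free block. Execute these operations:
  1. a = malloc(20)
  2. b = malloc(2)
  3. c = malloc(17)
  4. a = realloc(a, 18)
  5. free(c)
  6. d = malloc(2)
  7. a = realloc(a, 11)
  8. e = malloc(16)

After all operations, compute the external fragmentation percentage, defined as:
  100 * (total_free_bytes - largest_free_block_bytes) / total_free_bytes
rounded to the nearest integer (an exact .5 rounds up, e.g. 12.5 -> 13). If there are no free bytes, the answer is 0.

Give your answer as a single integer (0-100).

Op 1: a = malloc(20) -> a = 0; heap: [0-19 ALLOC][20-62 FREE]
Op 2: b = malloc(2) -> b = 20; heap: [0-19 ALLOC][20-21 ALLOC][22-62 FREE]
Op 3: c = malloc(17) -> c = 22; heap: [0-19 ALLOC][20-21 ALLOC][22-38 ALLOC][39-62 FREE]
Op 4: a = realloc(a, 18) -> a = 0; heap: [0-17 ALLOC][18-19 FREE][20-21 ALLOC][22-38 ALLOC][39-62 FREE]
Op 5: free(c) -> (freed c); heap: [0-17 ALLOC][18-19 FREE][20-21 ALLOC][22-62 FREE]
Op 6: d = malloc(2) -> d = 18; heap: [0-17 ALLOC][18-19 ALLOC][20-21 ALLOC][22-62 FREE]
Op 7: a = realloc(a, 11) -> a = 0; heap: [0-10 ALLOC][11-17 FREE][18-19 ALLOC][20-21 ALLOC][22-62 FREE]
Op 8: e = malloc(16) -> e = 22; heap: [0-10 ALLOC][11-17 FREE][18-19 ALLOC][20-21 ALLOC][22-37 ALLOC][38-62 FREE]
Free blocks: [7 25] total_free=32 largest=25 -> 100*(32-25)/32 = 700/32 = 21.875 -> rounds to 22

Answer: 22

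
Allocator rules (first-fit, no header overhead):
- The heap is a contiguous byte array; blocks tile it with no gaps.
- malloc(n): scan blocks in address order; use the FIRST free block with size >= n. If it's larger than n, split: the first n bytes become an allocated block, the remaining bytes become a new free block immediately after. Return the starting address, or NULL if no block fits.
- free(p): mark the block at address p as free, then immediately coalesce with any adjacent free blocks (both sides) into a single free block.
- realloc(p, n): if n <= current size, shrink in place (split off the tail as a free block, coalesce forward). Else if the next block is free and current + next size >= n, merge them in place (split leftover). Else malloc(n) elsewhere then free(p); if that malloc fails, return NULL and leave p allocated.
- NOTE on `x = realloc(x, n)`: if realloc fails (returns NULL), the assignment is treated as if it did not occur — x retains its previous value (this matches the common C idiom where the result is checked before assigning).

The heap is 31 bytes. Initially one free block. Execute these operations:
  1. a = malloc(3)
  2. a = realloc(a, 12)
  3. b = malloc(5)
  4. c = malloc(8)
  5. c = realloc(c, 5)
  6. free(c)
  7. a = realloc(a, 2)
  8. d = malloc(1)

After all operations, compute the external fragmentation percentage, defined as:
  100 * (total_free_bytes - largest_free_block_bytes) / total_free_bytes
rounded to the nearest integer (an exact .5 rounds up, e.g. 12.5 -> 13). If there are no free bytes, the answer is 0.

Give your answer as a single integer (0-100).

Op 1: a = malloc(3) -> a = 0; heap: [0-2 ALLOC][3-30 FREE]
Op 2: a = realloc(a, 12) -> a = 0; heap: [0-11 ALLOC][12-30 FREE]
Op 3: b = malloc(5) -> b = 12; heap: [0-11 ALLOC][12-16 ALLOC][17-30 FREE]
Op 4: c = malloc(8) -> c = 17; heap: [0-11 ALLOC][12-16 ALLOC][17-24 ALLOC][25-30 FREE]
Op 5: c = realloc(c, 5) -> c = 17; heap: [0-11 ALLOC][12-16 ALLOC][17-21 ALLOC][22-30 FREE]
Op 6: free(c) -> (freed c); heap: [0-11 ALLOC][12-16 ALLOC][17-30 FREE]
Op 7: a = realloc(a, 2) -> a = 0; heap: [0-1 ALLOC][2-11 FREE][12-16 ALLOC][17-30 FREE]
Op 8: d = malloc(1) -> d = 2; heap: [0-1 ALLOC][2-2 ALLOC][3-11 FREE][12-16 ALLOC][17-30 FREE]
Free blocks: [9 14] total_free=23 largest=14 -> 100*(23-14)/23 = 900/23 ≈ 39.130 -> rounds to 39

Answer: 39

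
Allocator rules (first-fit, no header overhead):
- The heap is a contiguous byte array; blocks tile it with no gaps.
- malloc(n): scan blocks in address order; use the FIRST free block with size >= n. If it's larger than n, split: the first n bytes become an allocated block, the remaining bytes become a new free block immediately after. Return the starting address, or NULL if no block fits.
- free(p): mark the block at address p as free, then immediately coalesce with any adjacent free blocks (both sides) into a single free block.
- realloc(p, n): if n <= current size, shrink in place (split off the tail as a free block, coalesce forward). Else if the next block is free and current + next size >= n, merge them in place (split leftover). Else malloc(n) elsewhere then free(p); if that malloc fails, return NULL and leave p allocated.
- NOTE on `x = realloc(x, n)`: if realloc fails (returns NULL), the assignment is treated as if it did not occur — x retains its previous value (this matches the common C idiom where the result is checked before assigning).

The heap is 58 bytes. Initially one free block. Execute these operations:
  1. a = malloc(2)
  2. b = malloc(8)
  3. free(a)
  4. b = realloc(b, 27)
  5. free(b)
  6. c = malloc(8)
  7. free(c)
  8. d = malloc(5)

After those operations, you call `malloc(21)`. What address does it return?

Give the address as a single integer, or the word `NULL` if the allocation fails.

Op 1: a = malloc(2) -> a = 0; heap: [0-1 ALLOC][2-57 FREE]
Op 2: b = malloc(8) -> b = 2; heap: [0-1 ALLOC][2-9 ALLOC][10-57 FREE]
Op 3: free(a) -> (freed a); heap: [0-1 FREE][2-9 ALLOC][10-57 FREE]
Op 4: b = realloc(b, 27) -> b = 2; heap: [0-1 FREE][2-28 ALLOC][29-57 FREE]
Op 5: free(b) -> (freed b); heap: [0-57 FREE]
Op 6: c = malloc(8) -> c = 0; heap: [0-7 ALLOC][8-57 FREE]
Op 7: free(c) -> (freed c); heap: [0-57 FREE]
Op 8: d = malloc(5) -> d = 0; heap: [0-4 ALLOC][5-57 FREE]
malloc(21): first-fit scan over [0-4 ALLOC][5-57 FREE] -> 5

Answer: 5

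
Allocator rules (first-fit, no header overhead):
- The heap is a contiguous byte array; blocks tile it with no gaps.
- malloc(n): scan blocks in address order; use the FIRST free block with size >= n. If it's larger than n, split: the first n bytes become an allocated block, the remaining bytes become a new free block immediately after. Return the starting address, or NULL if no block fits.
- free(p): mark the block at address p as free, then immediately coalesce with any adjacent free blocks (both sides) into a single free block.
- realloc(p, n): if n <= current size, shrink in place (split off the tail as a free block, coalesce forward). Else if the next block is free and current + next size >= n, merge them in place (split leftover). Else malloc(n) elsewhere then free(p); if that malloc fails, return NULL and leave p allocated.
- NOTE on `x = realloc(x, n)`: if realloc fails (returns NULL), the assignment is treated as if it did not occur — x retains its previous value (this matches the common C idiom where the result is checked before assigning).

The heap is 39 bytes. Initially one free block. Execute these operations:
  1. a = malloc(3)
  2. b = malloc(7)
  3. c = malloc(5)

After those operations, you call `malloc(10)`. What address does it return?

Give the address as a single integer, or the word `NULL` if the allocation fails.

Answer: 15

Derivation:
Op 1: a = malloc(3) -> a = 0; heap: [0-2 ALLOC][3-38 FREE]
Op 2: b = malloc(7) -> b = 3; heap: [0-2 ALLOC][3-9 ALLOC][10-38 FREE]
Op 3: c = malloc(5) -> c = 10; heap: [0-2 ALLOC][3-9 ALLOC][10-14 ALLOC][15-38 FREE]
malloc(10): first-fit scan over [0-2 ALLOC][3-9 ALLOC][10-14 ALLOC][15-38 FREE] -> 15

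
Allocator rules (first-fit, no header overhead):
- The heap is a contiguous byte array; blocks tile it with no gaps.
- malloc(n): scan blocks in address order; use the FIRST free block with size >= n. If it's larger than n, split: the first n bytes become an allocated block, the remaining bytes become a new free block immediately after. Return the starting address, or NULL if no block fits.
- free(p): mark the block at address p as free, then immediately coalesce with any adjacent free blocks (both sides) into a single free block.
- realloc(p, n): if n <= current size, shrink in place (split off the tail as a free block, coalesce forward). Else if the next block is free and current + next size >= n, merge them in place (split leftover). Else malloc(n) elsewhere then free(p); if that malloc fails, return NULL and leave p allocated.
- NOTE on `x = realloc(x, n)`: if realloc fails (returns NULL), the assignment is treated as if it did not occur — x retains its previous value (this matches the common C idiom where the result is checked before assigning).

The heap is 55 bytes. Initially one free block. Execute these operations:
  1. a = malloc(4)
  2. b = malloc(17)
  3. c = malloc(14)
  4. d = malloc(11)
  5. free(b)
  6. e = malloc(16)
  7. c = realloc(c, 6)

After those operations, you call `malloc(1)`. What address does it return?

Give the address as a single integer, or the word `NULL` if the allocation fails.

Answer: 20

Derivation:
Op 1: a = malloc(4) -> a = 0; heap: [0-3 ALLOC][4-54 FREE]
Op 2: b = malloc(17) -> b = 4; heap: [0-3 ALLOC][4-20 ALLOC][21-54 FREE]
Op 3: c = malloc(14) -> c = 21; heap: [0-3 ALLOC][4-20 ALLOC][21-34 ALLOC][35-54 FREE]
Op 4: d = malloc(11) -> d = 35; heap: [0-3 ALLOC][4-20 ALLOC][21-34 ALLOC][35-45 ALLOC][46-54 FREE]
Op 5: free(b) -> (freed b); heap: [0-3 ALLOC][4-20 FREE][21-34 ALLOC][35-45 ALLOC][46-54 FREE]
Op 6: e = malloc(16) -> e = 4; heap: [0-3 ALLOC][4-19 ALLOC][20-20 FREE][21-34 ALLOC][35-45 ALLOC][46-54 FREE]
Op 7: c = realloc(c, 6) -> c = 21; heap: [0-3 ALLOC][4-19 ALLOC][20-20 FREE][21-26 ALLOC][27-34 FREE][35-45 ALLOC][46-54 FREE]
malloc(1): first-fit scan over [0-3 ALLOC][4-19 ALLOC][20-20 FREE][21-26 ALLOC][27-34 FREE][35-45 ALLOC][46-54 FREE] -> 20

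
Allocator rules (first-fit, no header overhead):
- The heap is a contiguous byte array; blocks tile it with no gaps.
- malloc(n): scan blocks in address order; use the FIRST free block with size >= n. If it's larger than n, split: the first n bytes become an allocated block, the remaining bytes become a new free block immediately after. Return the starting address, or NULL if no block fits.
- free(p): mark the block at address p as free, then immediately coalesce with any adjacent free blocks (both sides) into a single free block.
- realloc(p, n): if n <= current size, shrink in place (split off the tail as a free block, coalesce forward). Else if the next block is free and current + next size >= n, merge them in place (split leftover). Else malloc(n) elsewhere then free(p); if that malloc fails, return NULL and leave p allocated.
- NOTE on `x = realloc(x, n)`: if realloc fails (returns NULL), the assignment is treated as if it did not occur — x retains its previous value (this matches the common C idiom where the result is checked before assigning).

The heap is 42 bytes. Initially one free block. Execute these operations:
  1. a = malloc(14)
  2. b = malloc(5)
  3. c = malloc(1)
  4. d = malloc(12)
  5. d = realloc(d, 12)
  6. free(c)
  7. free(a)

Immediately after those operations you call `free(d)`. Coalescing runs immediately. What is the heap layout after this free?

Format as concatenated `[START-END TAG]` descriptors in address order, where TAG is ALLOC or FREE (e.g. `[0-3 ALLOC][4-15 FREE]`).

Op 1: a = malloc(14) -> a = 0; heap: [0-13 ALLOC][14-41 FREE]
Op 2: b = malloc(5) -> b = 14; heap: [0-13 ALLOC][14-18 ALLOC][19-41 FREE]
Op 3: c = malloc(1) -> c = 19; heap: [0-13 ALLOC][14-18 ALLOC][19-19 ALLOC][20-41 FREE]
Op 4: d = malloc(12) -> d = 20; heap: [0-13 ALLOC][14-18 ALLOC][19-19 ALLOC][20-31 ALLOC][32-41 FREE]
Op 5: d = realloc(d, 12) -> d = 20; heap: [0-13 ALLOC][14-18 ALLOC][19-19 ALLOC][20-31 ALLOC][32-41 FREE]
Op 6: free(c) -> (freed c); heap: [0-13 ALLOC][14-18 ALLOC][19-19 FREE][20-31 ALLOC][32-41 FREE]
Op 7: free(a) -> (freed a); heap: [0-13 FREE][14-18 ALLOC][19-19 FREE][20-31 ALLOC][32-41 FREE]
free(d): d = 20 -> block [20-31 ALLOC]; mark free, coalesce with adjacent free neighbors -> [0-13 FREE][14-18 ALLOC][19-41 FREE]

Answer: [0-13 FREE][14-18 ALLOC][19-41 FREE]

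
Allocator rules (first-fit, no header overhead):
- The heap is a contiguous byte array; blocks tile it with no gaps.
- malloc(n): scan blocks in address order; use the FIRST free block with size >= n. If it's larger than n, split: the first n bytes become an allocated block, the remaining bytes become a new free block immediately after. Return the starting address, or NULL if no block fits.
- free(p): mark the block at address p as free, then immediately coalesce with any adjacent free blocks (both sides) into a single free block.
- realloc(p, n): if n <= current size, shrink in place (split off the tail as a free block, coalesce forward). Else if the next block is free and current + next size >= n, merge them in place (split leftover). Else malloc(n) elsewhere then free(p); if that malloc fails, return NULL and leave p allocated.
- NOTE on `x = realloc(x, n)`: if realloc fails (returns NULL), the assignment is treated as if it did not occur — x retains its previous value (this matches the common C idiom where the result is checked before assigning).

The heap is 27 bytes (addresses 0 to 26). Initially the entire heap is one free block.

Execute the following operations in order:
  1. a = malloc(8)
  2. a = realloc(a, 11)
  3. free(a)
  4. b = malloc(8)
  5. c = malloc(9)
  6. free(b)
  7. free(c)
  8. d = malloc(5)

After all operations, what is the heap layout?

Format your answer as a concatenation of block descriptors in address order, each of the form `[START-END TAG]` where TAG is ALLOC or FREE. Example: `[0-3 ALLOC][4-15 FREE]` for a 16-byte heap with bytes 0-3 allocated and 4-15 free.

Answer: [0-4 ALLOC][5-26 FREE]

Derivation:
Op 1: a = malloc(8) -> a = 0; heap: [0-7 ALLOC][8-26 FREE]
Op 2: a = realloc(a, 11) -> a = 0; heap: [0-10 ALLOC][11-26 FREE]
Op 3: free(a) -> (freed a); heap: [0-26 FREE]
Op 4: b = malloc(8) -> b = 0; heap: [0-7 ALLOC][8-26 FREE]
Op 5: c = malloc(9) -> c = 8; heap: [0-7 ALLOC][8-16 ALLOC][17-26 FREE]
Op 6: free(b) -> (freed b); heap: [0-7 FREE][8-16 ALLOC][17-26 FREE]
Op 7: free(c) -> (freed c); heap: [0-26 FREE]
Op 8: d = malloc(5) -> d = 0; heap: [0-4 ALLOC][5-26 FREE]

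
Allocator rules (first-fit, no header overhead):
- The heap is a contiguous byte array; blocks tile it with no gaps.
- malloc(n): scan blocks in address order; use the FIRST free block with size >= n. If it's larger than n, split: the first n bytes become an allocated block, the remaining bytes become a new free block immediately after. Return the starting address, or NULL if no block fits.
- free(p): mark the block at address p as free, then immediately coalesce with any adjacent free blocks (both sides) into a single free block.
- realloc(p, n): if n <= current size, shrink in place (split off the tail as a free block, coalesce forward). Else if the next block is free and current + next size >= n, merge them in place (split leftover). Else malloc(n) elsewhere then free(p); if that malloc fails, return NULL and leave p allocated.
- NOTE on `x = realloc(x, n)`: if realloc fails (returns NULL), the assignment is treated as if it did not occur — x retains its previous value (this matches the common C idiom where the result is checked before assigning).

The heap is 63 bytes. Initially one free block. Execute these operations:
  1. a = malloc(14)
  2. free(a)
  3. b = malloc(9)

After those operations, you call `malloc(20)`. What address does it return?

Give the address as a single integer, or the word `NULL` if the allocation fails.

Op 1: a = malloc(14) -> a = 0; heap: [0-13 ALLOC][14-62 FREE]
Op 2: free(a) -> (freed a); heap: [0-62 FREE]
Op 3: b = malloc(9) -> b = 0; heap: [0-8 ALLOC][9-62 FREE]
malloc(20): first-fit scan over [0-8 ALLOC][9-62 FREE] -> 9

Answer: 9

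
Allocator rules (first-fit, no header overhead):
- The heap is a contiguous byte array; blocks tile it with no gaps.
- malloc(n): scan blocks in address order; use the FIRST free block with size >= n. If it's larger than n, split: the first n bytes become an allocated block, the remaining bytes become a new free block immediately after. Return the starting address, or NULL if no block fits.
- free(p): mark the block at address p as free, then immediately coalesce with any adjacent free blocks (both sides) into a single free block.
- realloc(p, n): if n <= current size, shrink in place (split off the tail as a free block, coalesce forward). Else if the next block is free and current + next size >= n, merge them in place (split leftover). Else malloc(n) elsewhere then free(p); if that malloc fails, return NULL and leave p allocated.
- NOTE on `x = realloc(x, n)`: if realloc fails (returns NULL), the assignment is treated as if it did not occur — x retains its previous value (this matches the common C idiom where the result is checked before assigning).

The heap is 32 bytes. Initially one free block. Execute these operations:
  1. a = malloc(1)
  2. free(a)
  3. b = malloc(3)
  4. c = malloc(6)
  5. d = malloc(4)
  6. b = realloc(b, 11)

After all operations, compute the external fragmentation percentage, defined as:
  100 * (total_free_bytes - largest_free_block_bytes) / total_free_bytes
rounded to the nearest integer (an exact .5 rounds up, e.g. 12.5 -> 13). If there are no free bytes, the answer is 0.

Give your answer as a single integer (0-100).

Answer: 27

Derivation:
Op 1: a = malloc(1) -> a = 0; heap: [0-0 ALLOC][1-31 FREE]
Op 2: free(a) -> (freed a); heap: [0-31 FREE]
Op 3: b = malloc(3) -> b = 0; heap: [0-2 ALLOC][3-31 FREE]
Op 4: c = malloc(6) -> c = 3; heap: [0-2 ALLOC][3-8 ALLOC][9-31 FREE]
Op 5: d = malloc(4) -> d = 9; heap: [0-2 ALLOC][3-8 ALLOC][9-12 ALLOC][13-31 FREE]
Op 6: b = realloc(b, 11) -> b = 13; heap: [0-2 FREE][3-8 ALLOC][9-12 ALLOC][13-23 ALLOC][24-31 FREE]
Free blocks: [3 8] total_free=11 largest=8 -> 100*(11-8)/11 = 300/11 ≈ 27.273 -> rounds to 27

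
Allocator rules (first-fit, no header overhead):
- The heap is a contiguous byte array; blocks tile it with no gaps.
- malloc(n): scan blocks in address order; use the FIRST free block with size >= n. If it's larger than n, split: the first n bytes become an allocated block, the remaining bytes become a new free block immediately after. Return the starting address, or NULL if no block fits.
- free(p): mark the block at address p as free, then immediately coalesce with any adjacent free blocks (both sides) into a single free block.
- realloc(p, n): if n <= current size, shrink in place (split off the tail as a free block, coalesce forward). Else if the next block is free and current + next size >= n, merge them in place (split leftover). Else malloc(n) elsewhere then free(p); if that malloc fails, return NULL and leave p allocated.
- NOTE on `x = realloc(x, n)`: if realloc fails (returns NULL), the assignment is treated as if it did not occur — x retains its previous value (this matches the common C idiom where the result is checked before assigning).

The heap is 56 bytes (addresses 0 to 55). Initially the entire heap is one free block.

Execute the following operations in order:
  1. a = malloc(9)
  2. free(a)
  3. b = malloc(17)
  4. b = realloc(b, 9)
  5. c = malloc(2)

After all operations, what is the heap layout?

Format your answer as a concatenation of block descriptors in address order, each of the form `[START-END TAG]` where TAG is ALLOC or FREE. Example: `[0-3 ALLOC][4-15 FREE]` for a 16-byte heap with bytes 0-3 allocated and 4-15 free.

Answer: [0-8 ALLOC][9-10 ALLOC][11-55 FREE]

Derivation:
Op 1: a = malloc(9) -> a = 0; heap: [0-8 ALLOC][9-55 FREE]
Op 2: free(a) -> (freed a); heap: [0-55 FREE]
Op 3: b = malloc(17) -> b = 0; heap: [0-16 ALLOC][17-55 FREE]
Op 4: b = realloc(b, 9) -> b = 0; heap: [0-8 ALLOC][9-55 FREE]
Op 5: c = malloc(2) -> c = 9; heap: [0-8 ALLOC][9-10 ALLOC][11-55 FREE]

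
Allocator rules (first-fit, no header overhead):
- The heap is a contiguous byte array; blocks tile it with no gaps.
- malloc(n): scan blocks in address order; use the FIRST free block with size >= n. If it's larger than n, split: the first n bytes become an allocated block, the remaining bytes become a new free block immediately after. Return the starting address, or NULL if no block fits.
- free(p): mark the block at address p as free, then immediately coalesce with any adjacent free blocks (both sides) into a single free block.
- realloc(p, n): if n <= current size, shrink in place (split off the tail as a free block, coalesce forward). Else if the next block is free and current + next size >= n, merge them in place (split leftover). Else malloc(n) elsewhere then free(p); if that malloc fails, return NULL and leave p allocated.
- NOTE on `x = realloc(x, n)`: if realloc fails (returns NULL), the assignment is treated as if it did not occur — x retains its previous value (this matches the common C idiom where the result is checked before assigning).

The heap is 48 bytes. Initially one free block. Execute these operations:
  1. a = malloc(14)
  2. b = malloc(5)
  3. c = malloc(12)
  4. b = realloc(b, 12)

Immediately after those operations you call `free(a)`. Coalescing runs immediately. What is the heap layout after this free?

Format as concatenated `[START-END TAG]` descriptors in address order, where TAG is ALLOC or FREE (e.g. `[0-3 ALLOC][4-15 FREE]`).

Answer: [0-18 FREE][19-30 ALLOC][31-42 ALLOC][43-47 FREE]

Derivation:
Op 1: a = malloc(14) -> a = 0; heap: [0-13 ALLOC][14-47 FREE]
Op 2: b = malloc(5) -> b = 14; heap: [0-13 ALLOC][14-18 ALLOC][19-47 FREE]
Op 3: c = malloc(12) -> c = 19; heap: [0-13 ALLOC][14-18 ALLOC][19-30 ALLOC][31-47 FREE]
Op 4: b = realloc(b, 12) -> b = 31; heap: [0-13 ALLOC][14-18 FREE][19-30 ALLOC][31-42 ALLOC][43-47 FREE]
free(a): a = 0 -> block [0-13 ALLOC]; mark free, coalesce with adjacent free neighbors -> [0-18 FREE][19-30 ALLOC][31-42 ALLOC][43-47 FREE]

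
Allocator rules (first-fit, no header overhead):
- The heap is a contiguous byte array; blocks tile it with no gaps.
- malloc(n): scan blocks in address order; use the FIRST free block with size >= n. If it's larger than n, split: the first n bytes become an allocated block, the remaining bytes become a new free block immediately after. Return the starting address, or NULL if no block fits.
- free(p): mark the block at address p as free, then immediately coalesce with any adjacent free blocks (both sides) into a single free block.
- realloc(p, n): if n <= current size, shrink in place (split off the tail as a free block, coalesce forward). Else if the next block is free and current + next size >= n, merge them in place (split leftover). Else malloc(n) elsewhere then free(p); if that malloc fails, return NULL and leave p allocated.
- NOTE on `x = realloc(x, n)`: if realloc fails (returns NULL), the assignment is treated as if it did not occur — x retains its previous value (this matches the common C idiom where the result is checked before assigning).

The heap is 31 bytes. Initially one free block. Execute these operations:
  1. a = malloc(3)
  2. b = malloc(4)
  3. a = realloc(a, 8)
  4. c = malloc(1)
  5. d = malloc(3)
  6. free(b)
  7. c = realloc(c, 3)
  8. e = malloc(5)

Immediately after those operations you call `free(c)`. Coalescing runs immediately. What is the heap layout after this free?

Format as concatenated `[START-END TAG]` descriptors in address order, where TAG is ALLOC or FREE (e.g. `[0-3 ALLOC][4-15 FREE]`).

Op 1: a = malloc(3) -> a = 0; heap: [0-2 ALLOC][3-30 FREE]
Op 2: b = malloc(4) -> b = 3; heap: [0-2 ALLOC][3-6 ALLOC][7-30 FREE]
Op 3: a = realloc(a, 8) -> a = 7; heap: [0-2 FREE][3-6 ALLOC][7-14 ALLOC][15-30 FREE]
Op 4: c = malloc(1) -> c = 0; heap: [0-0 ALLOC][1-2 FREE][3-6 ALLOC][7-14 ALLOC][15-30 FREE]
Op 5: d = malloc(3) -> d = 15; heap: [0-0 ALLOC][1-2 FREE][3-6 ALLOC][7-14 ALLOC][15-17 ALLOC][18-30 FREE]
Op 6: free(b) -> (freed b); heap: [0-0 ALLOC][1-6 FREE][7-14 ALLOC][15-17 ALLOC][18-30 FREE]
Op 7: c = realloc(c, 3) -> c = 0; heap: [0-2 ALLOC][3-6 FREE][7-14 ALLOC][15-17 ALLOC][18-30 FREE]
Op 8: e = malloc(5) -> e = 18; heap: [0-2 ALLOC][3-6 FREE][7-14 ALLOC][15-17 ALLOC][18-22 ALLOC][23-30 FREE]
free(c): c = 0 -> block [0-2 ALLOC]; mark free, coalesce with adjacent free neighbors -> [0-6 FREE][7-14 ALLOC][15-17 ALLOC][18-22 ALLOC][23-30 FREE]

Answer: [0-6 FREE][7-14 ALLOC][15-17 ALLOC][18-22 ALLOC][23-30 FREE]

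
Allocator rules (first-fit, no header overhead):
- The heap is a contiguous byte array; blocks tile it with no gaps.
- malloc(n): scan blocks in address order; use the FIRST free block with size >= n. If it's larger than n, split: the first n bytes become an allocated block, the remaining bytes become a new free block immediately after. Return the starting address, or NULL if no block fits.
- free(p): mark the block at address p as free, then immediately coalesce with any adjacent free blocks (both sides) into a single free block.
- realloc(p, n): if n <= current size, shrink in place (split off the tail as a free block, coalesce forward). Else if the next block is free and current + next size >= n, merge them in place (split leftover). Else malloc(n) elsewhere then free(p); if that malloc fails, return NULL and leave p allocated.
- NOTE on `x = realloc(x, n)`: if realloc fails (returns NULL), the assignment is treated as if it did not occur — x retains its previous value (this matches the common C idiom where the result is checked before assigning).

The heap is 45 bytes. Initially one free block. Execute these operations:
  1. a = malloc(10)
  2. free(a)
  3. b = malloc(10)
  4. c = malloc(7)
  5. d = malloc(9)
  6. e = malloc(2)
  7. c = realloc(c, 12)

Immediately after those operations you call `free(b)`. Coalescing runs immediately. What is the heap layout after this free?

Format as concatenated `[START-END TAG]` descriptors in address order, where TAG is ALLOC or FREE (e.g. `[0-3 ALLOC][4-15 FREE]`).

Op 1: a = malloc(10) -> a = 0; heap: [0-9 ALLOC][10-44 FREE]
Op 2: free(a) -> (freed a); heap: [0-44 FREE]
Op 3: b = malloc(10) -> b = 0; heap: [0-9 ALLOC][10-44 FREE]
Op 4: c = malloc(7) -> c = 10; heap: [0-9 ALLOC][10-16 ALLOC][17-44 FREE]
Op 5: d = malloc(9) -> d = 17; heap: [0-9 ALLOC][10-16 ALLOC][17-25 ALLOC][26-44 FREE]
Op 6: e = malloc(2) -> e = 26; heap: [0-9 ALLOC][10-16 ALLOC][17-25 ALLOC][26-27 ALLOC][28-44 FREE]
Op 7: c = realloc(c, 12) -> c = 28; heap: [0-9 ALLOC][10-16 FREE][17-25 ALLOC][26-27 ALLOC][28-39 ALLOC][40-44 FREE]
free(b): b = 0 -> block [0-9 ALLOC]; mark free, coalesce with adjacent free neighbors -> [0-16 FREE][17-25 ALLOC][26-27 ALLOC][28-39 ALLOC][40-44 FREE]

Answer: [0-16 FREE][17-25 ALLOC][26-27 ALLOC][28-39 ALLOC][40-44 FREE]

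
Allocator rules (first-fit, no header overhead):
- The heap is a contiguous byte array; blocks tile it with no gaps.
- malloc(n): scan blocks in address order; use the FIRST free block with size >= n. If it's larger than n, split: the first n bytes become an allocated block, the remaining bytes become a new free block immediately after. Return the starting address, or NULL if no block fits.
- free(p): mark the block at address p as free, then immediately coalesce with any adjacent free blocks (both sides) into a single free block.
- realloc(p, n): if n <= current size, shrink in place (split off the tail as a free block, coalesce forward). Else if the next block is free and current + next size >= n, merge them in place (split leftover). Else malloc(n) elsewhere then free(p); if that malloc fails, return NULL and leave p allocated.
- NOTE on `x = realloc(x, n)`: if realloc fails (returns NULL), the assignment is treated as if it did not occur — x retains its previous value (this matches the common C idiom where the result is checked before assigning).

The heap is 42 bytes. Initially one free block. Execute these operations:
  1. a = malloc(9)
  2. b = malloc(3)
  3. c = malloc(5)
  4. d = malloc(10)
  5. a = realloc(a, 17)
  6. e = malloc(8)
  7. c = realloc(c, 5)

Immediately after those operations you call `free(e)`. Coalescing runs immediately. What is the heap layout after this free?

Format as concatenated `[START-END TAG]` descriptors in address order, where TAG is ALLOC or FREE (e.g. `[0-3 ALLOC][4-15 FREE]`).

Op 1: a = malloc(9) -> a = 0; heap: [0-8 ALLOC][9-41 FREE]
Op 2: b = malloc(3) -> b = 9; heap: [0-8 ALLOC][9-11 ALLOC][12-41 FREE]
Op 3: c = malloc(5) -> c = 12; heap: [0-8 ALLOC][9-11 ALLOC][12-16 ALLOC][17-41 FREE]
Op 4: d = malloc(10) -> d = 17; heap: [0-8 ALLOC][9-11 ALLOC][12-16 ALLOC][17-26 ALLOC][27-41 FREE]
Op 5: a = realloc(a, 17) -> NULL (a unchanged); heap: [0-8 ALLOC][9-11 ALLOC][12-16 ALLOC][17-26 ALLOC][27-41 FREE]
Op 6: e = malloc(8) -> e = 27; heap: [0-8 ALLOC][9-11 ALLOC][12-16 ALLOC][17-26 ALLOC][27-34 ALLOC][35-41 FREE]
Op 7: c = realloc(c, 5) -> c = 12; heap: [0-8 ALLOC][9-11 ALLOC][12-16 ALLOC][17-26 ALLOC][27-34 ALLOC][35-41 FREE]
free(e): e = 27 -> block [27-34 ALLOC]; mark free, coalesce with adjacent free neighbors -> [0-8 ALLOC][9-11 ALLOC][12-16 ALLOC][17-26 ALLOC][27-41 FREE]

Answer: [0-8 ALLOC][9-11 ALLOC][12-16 ALLOC][17-26 ALLOC][27-41 FREE]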